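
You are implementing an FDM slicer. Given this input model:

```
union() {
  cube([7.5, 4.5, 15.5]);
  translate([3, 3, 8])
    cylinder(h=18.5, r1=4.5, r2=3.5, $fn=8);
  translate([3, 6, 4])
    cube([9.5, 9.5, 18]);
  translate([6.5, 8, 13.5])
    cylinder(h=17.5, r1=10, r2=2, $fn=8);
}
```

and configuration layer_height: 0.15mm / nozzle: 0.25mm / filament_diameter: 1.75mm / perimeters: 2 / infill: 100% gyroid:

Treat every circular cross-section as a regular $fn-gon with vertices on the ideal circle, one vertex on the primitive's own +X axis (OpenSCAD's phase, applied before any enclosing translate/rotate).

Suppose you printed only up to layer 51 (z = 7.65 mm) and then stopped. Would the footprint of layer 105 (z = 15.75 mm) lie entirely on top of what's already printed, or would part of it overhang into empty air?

part overhangs

Compare the two slices. At z = 7.65: the cube (footprint 7.5×4.5) is included at this height (area 33.75 mm²); the cone at (3, 3) is not intersected at this z (z outside [8, 26.5]); the 9.5×9.5 cube at (3, 6) contributes its full rectangle (area 90.25 mm²); the cone at (6.5, 8) is not intersected at this z (z outside [13.5, 31]); Taking the union: the 2 present regions are separate (no shared area or edge), so areas and boundary lengths simply add and each stays a separate island — area = 124.00 mm². At z = 15.75: the cube is absent (z outside [0, 15.5]); the cone at (3, 3) (r1=4.5→r2=3.5) has section circumradius 4.081 here — a regular 8-gon (area = (8/2)·4.081²·sin(360°/8) = 47.11 mm²); the 9.5×9.5 cube at (3, 6) contributes its full rectangle (area 90.25 mm²); the cone at (6.5, 8) contributes a regular 8-gon of circumradius 8.971 (interpolated between r1=10 and r2=2 at t=0.129) (area = (8/2)·8.971²·sin(360°/8) = 227.65 mm²); Combining (union): the regions partially overlap — summed areas 365.01 mm² minus the doubly-counted overlap 128.46 mm² gives 236.55 mm² — area = 236.55 mm². Checking containment: at z = 15.75 the cross-section extends beyond the z = 7.65 cross-section by about 112.59 mm².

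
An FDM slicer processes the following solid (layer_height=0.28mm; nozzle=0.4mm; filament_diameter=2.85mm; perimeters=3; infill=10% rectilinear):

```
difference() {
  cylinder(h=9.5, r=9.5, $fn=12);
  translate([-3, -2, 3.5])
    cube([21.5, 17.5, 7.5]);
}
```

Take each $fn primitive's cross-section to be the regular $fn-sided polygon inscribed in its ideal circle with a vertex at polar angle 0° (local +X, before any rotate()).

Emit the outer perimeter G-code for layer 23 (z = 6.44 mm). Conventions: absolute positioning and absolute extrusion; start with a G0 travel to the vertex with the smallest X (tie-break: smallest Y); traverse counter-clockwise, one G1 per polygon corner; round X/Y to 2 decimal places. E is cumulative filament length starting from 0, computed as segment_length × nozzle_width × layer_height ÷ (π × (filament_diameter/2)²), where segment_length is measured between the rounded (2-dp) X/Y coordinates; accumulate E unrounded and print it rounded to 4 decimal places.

At z = 6.44 mm: the cylinder: section is a regular 12-gon, circumradius r=9.5; the cube at (-3, -2) is present — its section is the full 21.5×17.5 rectangle; After the difference (first − rest): starting from the r=9.5 cylinder, the 21.5×17.5 cube at (-3, -2) partially overlaps it — only the 119.45 mm² overlap (of its 376.25 mm²) is removed, clipping the outline — 1 connected region. The outline is a single polygon with 11 vertices. Extrusion per mm of travel: 0.4 × 0.28 / (π × 1.425²) = 0.017557. Accumulating E over each segment gives final E = 1.0841.

G0 X-9.50 Y0.00 Z6.44
G1 X-8.23 Y-4.75 E0.0863
G1 X-4.75 Y-8.23 E0.1727
G1 X0.00 Y-9.50 E0.2590
G1 X4.75 Y-8.23 E0.3454
G1 X8.23 Y-4.75 E0.4318
G1 X8.96 Y-2.00 E0.4817
G1 X-3.00 Y-2.00 E0.6917
G1 X-3.00 Y8.70 E0.8796
G1 X-4.75 Y8.23 E0.9114
G1 X-8.23 Y4.75 E0.9978
G1 X-9.50 Y0.00 E1.0841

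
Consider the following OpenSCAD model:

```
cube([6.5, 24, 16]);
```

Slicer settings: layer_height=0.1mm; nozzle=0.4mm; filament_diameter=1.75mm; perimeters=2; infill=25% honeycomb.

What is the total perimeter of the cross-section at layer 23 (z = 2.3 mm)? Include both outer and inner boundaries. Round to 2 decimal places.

61.00 mm

At z = 2.3 mm: the cube is present — its section is the full 6.5×24 rectangle (perimeter 61.00 mm). Overall, the cross-section is a single solid region. Total boundary length (outer) = 61.00 mm.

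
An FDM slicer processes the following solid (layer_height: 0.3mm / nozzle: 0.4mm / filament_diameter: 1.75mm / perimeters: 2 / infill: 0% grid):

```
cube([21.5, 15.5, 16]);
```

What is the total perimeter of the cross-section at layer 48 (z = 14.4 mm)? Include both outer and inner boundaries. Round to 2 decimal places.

At z = 14.4 mm: the cube (footprint 21.5×15.5) is included at this height (perimeter 74.00 mm). Overall, the cross-section is a single solid region. Total boundary length (outer) = 74.00 mm.

74.00 mm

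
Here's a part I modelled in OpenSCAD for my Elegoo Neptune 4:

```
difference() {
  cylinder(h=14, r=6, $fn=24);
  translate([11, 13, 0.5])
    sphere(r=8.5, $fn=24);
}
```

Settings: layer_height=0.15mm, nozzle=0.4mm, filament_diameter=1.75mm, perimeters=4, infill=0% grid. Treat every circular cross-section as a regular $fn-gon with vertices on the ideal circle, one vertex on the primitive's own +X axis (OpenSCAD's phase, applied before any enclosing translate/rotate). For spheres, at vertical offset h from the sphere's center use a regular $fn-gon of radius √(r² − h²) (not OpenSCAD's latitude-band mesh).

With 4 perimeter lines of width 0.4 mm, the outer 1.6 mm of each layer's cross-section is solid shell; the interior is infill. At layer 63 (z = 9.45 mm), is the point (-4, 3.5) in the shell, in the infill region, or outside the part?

shell

At z = 9.45 mm: the r=6 cylinder contributes a regular 24-gon of circumradius 6; the sphere at (11, 13) is absent (|z−center|=8.950 > r=8.5); After the difference (first − rest): none of the subtracted shapes is present at this height, so the r=6 cylinder is unchanged — 1 connected region. Overall, the cross-section is a single solid region. The nearest boundary edge runs (-4.24, 4.24)→(-5.20, 3.00); distance from the point to it = 0.64 mm. The point is inside the cross-section, 0.64 mm from the nearest boundary — within the 1.6 mm shell band (4 × 0.4).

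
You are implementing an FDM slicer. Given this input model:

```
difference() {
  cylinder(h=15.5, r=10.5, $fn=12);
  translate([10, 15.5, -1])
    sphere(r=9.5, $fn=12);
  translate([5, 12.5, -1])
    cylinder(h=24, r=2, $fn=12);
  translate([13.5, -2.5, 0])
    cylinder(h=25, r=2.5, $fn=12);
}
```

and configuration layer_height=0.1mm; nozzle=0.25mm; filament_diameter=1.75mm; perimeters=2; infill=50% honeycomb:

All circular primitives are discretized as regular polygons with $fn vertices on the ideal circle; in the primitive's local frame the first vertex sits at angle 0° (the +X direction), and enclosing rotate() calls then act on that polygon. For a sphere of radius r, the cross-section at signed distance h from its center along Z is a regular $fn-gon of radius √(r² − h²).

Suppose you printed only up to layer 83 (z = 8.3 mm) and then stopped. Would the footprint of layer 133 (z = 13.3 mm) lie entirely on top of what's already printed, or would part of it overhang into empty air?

entirely on top

Compare the two slices. At z = 8.3: the r=10.5 cylinder gives a regular 12-gon of circumradius 10.5 (constant along its height) (area = (12/2)·10.500²·sin(360°/12) = 330.75 mm²); the r=9.5 sphere at (10, 15.5) slices to a regular 12-gon of circumradius 1.939 (√(r²−h²) with h=9.3 from center) (area = (12/2)·1.939²·sin(360°/12) = 11.28 mm²); the cylinder at (5, 12.5): section is a regular 12-gon, circumradius r=2 (area = (12/2)·2.000²·sin(360°/12) = 12.00 mm²); the r=2.5 cylinder at (13.5, -2.5) contributes a regular 12-gon of circumradius 2.5 (area = (12/2)·2.500²·sin(360°/12) = 18.75 mm²); Subtracting the remaining from the first: starting from the r=10.5 cylinder (330.75 mm²), the r=9.5 sphere at (10, 15.5) misses the remaining region (no effect); the r=2 cylinder at (5, 12.5) misses the remaining region (no effect); the r=2.5 cylinder at (13.5, -2.5) misses the remaining region (no effect) — area = 330.75 mm². At z = 13.3: the cylinder: section is a regular 12-gon, circumradius r=10.5 (area = (12/2)·10.500²·sin(360°/12) = 330.75 mm²); the sphere at (10, 15.5) does not reach this height (|z−center|=14.300 > r=9.5); the r=2 cylinder at (5, 12.5) contributes a regular 12-gon of circumradius 2 (area = (12/2)·2.000²·sin(360°/12) = 12.00 mm²); the r=2.5 cylinder at (13.5, -2.5) contributes a regular 12-gon of circumradius 2.5 (area = (12/2)·2.500²·sin(360°/12) = 18.75 mm²); After the difference (first − rest): starting from the r=10.5 cylinder (330.75 mm²), the r=2 cylinder at (5, 12.5) misses the remaining region (no effect); the r=2.5 cylinder at (13.5, -2.5) misses the remaining region (no effect) — area = 330.75 mm². Checking containment: the cross-section at z = 13.3 is a subset of the cross-section at z = 8.3.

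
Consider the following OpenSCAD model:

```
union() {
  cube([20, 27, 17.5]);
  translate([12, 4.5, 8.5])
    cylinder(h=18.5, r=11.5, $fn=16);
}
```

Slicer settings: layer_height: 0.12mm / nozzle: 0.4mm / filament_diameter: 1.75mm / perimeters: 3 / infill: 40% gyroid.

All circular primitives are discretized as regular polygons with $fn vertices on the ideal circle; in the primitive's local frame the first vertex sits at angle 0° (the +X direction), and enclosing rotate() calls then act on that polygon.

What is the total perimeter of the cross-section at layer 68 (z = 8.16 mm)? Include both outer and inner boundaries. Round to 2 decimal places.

At z = 8.16 mm: the 20×27 cube contributes its full rectangle (perimeter 94.00 mm); the cylinder at (12, 4.5) does not reach this height (z outside [8.5, 27]); Taking the union: only the 20×27 cube is present, so the union is just that shape — boundary = 94.00 mm. Overall, the cross-section is a single solid region. Total boundary length (outer) = 94.00 mm.

94.00 mm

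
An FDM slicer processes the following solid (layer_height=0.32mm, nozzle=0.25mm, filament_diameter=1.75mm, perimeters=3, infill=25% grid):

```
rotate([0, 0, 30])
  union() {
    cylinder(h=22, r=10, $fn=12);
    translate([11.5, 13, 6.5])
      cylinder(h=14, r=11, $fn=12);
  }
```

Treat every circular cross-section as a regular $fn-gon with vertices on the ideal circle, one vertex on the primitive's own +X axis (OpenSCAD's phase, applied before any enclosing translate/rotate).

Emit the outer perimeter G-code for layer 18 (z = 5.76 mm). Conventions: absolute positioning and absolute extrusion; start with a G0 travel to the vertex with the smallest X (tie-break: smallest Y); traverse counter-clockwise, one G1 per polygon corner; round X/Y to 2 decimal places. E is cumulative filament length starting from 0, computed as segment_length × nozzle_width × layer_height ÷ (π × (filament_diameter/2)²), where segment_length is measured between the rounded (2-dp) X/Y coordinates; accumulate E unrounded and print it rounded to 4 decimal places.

G0 X-10.00 Y0.00 Z5.76
G1 X-8.66 Y-5.00 E0.1722
G1 X-5.00 Y-8.66 E0.3443
G1 X0.00 Y-10.00 E0.5165
G1 X5.00 Y-8.66 E0.6887
G1 X8.66 Y-5.00 E0.8608
G1 X10.00 Y0.00 E1.0330
G1 X8.66 Y5.00 E1.2052
G1 X5.00 Y8.66 E1.3773
G1 X0.00 Y10.00 E1.5495
G1 X-5.00 Y8.66 E1.7217
G1 X-8.66 Y5.00 E1.8938
G1 X-10.00 Y0.00 E2.0660

At z = 5.76 mm: the r=10 cylinder gives a regular 12-gon of circumradius 10 (constant along its height); the cylinder at (11.5, 13) is absent (z outside [6.5, 20.5]); Combining (union): only the r=10 cylinder is present, so the union is just that shape — 1 connected region; (rotated 30° about Z; rotation is an isometry so areas/perimeters/island counts are preserved). The outline is a single polygon with 12 vertices. Extrusion per mm of travel: 0.25 × 0.32 / (π × 0.875²) = 0.033260. Accumulating E over each segment gives final E = 2.0660.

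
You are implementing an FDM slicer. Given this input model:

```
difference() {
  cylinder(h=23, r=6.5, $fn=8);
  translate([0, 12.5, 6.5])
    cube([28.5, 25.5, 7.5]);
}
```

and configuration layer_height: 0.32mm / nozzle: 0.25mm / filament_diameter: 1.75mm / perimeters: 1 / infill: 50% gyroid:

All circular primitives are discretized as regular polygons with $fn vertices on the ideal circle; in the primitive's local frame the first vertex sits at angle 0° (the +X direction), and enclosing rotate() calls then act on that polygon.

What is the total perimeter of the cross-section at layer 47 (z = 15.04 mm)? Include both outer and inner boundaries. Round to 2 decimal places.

39.80 mm

At z = 15.04 mm: the cylinder: section is a regular 8-gon, circumradius r=6.5 (perimeter = 2·8·6.500·sin(180°/8) = 39.80 mm); the cube at (0, 12.5) does not reach this height (z outside [6.5, 14]); Taking the first minus the rest: none of the subtracted shapes is present at this height, so the r=6.5 cylinder is unchanged — boundary = 39.80 mm. Overall, the cross-section is a single solid region. Total boundary length (outer) = 39.80 mm.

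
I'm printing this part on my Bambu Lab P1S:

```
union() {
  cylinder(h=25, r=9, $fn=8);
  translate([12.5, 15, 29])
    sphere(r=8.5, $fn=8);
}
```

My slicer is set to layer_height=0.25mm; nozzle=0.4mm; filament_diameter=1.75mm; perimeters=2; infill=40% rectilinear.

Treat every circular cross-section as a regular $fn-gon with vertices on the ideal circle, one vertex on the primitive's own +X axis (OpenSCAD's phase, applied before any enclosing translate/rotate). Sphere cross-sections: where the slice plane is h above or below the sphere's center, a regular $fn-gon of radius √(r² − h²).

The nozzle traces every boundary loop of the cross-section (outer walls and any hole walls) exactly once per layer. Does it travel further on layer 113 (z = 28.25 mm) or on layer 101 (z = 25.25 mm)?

Layer 113 (z = 28.25): the cylinder is not intersected at this z (z outside [0, 25]); the sphere at (12.5, 15): section is a regular 8-gon, circumradius = √(r²−h²) = √(8.5²−0.75²) = 8.467 (perimeter = 2·8·8.467·sin(180°/8) = 51.84 mm); Merging all regions: only the r=8.5 sphere at (12.5, 15) is present, so the union is just that shape — boundary = 51.84 mm. So its perimeter = 51.84 mm. Layer 101 (z = 25.25): the cylinder is not intersected at this z (z outside [0, 25]); the r=8.5 sphere at (12.5, 15) contributes a regular 8-gon of circumradius √(8.5²−3.75²) = 7.628 (perimeter = 2·8·7.628·sin(180°/8) = 46.71 mm); Merging all regions: only the r=8.5 sphere at (12.5, 15) is present, so the union is just that shape — boundary = 46.71 mm. So its perimeter = 46.71 mm. Layer 113 is larger (51.84 vs 46.71 mm).

layer 113 (z = 28.25 mm)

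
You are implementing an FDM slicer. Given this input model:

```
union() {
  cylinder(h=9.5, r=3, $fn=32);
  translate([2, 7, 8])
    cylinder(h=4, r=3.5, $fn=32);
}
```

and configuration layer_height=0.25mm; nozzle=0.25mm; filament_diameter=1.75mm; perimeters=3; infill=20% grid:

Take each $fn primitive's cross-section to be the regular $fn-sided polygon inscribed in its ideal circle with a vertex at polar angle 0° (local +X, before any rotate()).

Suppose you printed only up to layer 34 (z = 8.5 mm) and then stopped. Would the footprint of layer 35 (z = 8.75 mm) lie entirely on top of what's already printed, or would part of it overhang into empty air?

Compare the two slices. At z = 8.5: the r=3 cylinder gives a regular 32-gon of circumradius 3 (constant along its height) (area = (32/2)·3.000²·sin(360°/32) = 28.09 mm²); the r=3.5 cylinder at (2, 7) gives a regular 32-gon of circumradius 3.5 (constant along its height) (area = (32/2)·3.500²·sin(360°/32) = 38.24 mm²); Taking the union: the 2 present regions are separate (no shared area or edge), so areas and boundary lengths simply add and each stays a separate island — area = 66.33 mm². At z = 8.75: the r=3 cylinder contributes a regular 32-gon of circumradius 3 (area = (32/2)·3.000²·sin(360°/32) = 28.09 mm²); the cylinder at (2, 7): section is a regular 32-gon, circumradius r=3.5 (area = (32/2)·3.500²·sin(360°/32) = 38.24 mm²); Taking the union: the 2 present regions are separate (no shared area or edge), so areas and boundary lengths simply add and each stays a separate island — area = 66.33 mm². Checking containment: the cross-section at z = 8.75 is a subset of the cross-section at z = 8.5.

entirely on top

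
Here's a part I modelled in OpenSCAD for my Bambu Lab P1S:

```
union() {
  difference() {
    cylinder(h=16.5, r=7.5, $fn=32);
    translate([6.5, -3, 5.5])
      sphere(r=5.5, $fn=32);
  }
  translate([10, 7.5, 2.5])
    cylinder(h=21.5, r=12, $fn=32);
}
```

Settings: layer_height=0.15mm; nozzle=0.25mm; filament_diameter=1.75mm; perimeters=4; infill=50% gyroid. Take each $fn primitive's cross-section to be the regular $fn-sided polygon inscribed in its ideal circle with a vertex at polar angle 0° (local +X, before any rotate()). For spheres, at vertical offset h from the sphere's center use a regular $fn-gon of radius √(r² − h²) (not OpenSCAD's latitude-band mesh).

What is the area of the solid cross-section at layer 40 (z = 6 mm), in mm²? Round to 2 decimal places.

At z = 6 mm: the cylinder: section is a regular 32-gon, circumradius r=7.5 (area = (32/2)·7.500²·sin(360°/32) = 175.58 mm²); the r=5.5 sphere at (6.5, -3) contributes a regular 32-gon of circumradius √(5.5²−0.5²) = 5.477 (area = (32/2)·5.477²·sin(360°/32) = 93.64 mm²); Subtracting the remaining from the first: starting from the r=7.5 cylinder (175.58 mm²), the r=5.5 sphere at (6.5, -3) partially overlaps it — only the 42.72 mm² overlap (of its 93.64 mm²) is removed, clipping the outline — area = 132.87 mm²; the cylinder at (10, 7.5): section is a regular 32-gon, circumradius r=12 (area = (32/2)·12.000²·sin(360°/32) = 449.49 mm²); Combining (union): the regions partially overlap — summed areas 582.35 mm² minus the doubly-counted overlap 42.69 mm² gives 539.66 mm² — area = 539.66 mm². Overall, the cross-section is a single solid region. Net area = 539.66 mm².

539.66 mm²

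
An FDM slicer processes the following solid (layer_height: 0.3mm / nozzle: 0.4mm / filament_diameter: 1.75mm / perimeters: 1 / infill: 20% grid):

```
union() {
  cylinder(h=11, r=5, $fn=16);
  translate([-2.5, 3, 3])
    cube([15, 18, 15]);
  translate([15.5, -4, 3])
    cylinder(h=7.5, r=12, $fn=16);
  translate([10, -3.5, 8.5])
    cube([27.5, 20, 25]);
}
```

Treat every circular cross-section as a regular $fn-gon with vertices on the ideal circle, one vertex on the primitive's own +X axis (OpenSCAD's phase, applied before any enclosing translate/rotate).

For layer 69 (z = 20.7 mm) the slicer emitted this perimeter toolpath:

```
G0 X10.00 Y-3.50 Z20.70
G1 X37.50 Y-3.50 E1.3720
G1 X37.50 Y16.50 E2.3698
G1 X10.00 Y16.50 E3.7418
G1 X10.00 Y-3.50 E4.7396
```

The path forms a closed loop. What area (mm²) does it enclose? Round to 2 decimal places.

550.00 mm²

Apply the shoelace formula to the sequence of (X, Y) vertices; enclosed area = 550.00 mm².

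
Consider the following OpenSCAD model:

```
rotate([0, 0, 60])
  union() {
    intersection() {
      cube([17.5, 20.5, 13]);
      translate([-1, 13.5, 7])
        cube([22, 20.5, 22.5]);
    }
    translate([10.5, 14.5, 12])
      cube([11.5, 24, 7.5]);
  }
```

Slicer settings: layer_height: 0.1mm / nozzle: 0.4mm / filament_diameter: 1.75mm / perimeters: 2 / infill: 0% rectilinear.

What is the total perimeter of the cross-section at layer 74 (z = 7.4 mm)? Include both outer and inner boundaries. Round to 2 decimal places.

49.00 mm

At z = 7.4 mm: the cube (footprint 17.5×20.5) is included at this height (perimeter 76.00 mm); the 22×20.5 cube at (-1, 13.5) contributes its full rectangle (perimeter 85.00 mm); Keeping only the common overlap: the 22×20.5 cube at (-1, 13.5) partially overlaps the 17.5×20.5 cube; clipping to the common part keeps 122.50 mm² — boundary = 49.00 mm; the cube at (10.5, 14.5) does not reach this height (z outside [12, 19.5]); Merging all regions: only that combined region is present, so the union is just that shape — boundary = 49.00 mm; (whole slice rotated 60° about Z — lengths, areas and connectivity unchanged). Overall, the cross-section is a single solid region. Total boundary length (outer) = 49.00 mm.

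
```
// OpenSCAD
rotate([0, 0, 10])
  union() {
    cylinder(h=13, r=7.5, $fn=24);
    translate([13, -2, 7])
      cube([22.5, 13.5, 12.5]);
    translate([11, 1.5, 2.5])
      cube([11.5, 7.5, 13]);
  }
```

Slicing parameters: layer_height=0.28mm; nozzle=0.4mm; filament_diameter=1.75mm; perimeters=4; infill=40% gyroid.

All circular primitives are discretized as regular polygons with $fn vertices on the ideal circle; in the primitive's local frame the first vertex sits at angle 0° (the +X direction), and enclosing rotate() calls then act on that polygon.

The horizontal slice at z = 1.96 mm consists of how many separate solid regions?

1

At z = 1.96 mm: the cylinder: section is a regular 24-gon, circumradius r=7.5; the cube at (13, -2) is absent (z outside [7, 19.5]); the cube at (11, 1.5) is absent (z outside [2.5, 15.5]); Taking the union: only the r=7.5 cylinder is present, so the union is just that shape — 1 connected region; (rotated 10° about Z; rotation is an isometry so areas/perimeters/island counts are preserved). The result has 1 disconnected region.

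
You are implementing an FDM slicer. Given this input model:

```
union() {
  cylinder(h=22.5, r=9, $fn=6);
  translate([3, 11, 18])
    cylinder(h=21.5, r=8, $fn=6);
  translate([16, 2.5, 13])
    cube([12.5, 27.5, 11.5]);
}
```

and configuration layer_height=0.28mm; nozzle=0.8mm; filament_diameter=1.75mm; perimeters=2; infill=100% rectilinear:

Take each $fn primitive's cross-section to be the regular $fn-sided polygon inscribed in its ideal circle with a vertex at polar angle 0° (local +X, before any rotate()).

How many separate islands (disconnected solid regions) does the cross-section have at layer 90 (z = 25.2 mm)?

1

At z = 25.2 mm: the cylinder does not reach this height (z outside [0, 22.5]); the cylinder at (3, 11): section is a regular 6-gon, circumradius r=8; the cube at (16, 2.5) does not reach this height (z outside [13, 24.5]); Taking the union: only the r=8 cylinder at (3, 11) is present, so the union is just that shape — 1 connected region. Overall, the cross-section is a single solid region. Island count = 1.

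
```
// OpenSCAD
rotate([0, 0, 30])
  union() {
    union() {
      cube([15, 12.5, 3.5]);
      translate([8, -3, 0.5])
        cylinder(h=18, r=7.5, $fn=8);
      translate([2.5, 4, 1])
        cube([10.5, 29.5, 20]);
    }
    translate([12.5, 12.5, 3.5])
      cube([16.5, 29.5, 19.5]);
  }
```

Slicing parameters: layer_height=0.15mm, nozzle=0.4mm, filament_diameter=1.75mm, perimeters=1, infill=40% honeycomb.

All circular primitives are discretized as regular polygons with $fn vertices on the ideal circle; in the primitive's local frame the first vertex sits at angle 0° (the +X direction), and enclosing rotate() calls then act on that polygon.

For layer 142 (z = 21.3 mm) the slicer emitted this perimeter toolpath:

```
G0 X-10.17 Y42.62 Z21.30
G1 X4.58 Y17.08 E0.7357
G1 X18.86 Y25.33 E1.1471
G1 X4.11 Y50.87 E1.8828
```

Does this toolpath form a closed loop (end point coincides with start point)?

Start point (G0): (-10.17, 42.62). End point (last G1): the path does not return to the start — open.

no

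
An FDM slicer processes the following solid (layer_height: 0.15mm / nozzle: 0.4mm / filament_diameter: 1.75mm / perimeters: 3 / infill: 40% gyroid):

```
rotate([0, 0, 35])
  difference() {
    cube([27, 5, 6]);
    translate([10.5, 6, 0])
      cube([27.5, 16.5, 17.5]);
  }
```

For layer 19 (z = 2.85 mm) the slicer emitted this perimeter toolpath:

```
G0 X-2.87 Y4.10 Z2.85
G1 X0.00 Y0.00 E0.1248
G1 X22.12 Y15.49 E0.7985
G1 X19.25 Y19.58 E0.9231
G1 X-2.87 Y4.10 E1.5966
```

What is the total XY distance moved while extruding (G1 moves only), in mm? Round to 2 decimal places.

Sum the Euclidean lengths of each G1 segment: total = 64.00 mm.

64.00 mm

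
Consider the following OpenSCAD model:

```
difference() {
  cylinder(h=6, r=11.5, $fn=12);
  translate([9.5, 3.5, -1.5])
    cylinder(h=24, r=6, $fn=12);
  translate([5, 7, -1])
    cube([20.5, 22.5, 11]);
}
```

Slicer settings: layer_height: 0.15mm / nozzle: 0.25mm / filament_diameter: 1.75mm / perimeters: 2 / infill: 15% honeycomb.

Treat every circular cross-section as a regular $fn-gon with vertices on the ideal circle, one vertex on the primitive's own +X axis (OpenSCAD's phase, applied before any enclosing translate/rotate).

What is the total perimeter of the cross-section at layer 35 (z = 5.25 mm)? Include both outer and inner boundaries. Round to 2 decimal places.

74.42 mm

At z = 5.25 mm: the cylinder: section is a regular 12-gon, circumradius r=11.5 (perimeter = 2·12·11.500·sin(180°/12) = 71.43 mm); the r=6 cylinder at (9.5, 3.5) contributes a regular 12-gon of circumradius 6 (perimeter = 2·12·6.000·sin(180°/12) = 37.27 mm); the cube at (5, 7) is present — its section is the full 20.5×22.5 rectangle (perimeter 86.00 mm); Subtracting the remaining from the first: starting from the r=11.5 cylinder, the r=6 cylinder at (9.5, 3.5) partially overlaps it — only the 60.81 mm² overlap (of its 108.00 mm²) is removed, clipping the outline; the 20.5×22.5 cube at (5, 7) partially overlaps it — only the 2.92 mm² overlap (of its 461.25 mm²) is removed, clipping the outline — boundary = 74.42 mm. Overall, the cross-section is a single solid region. Total boundary length (outer) = 74.42 mm.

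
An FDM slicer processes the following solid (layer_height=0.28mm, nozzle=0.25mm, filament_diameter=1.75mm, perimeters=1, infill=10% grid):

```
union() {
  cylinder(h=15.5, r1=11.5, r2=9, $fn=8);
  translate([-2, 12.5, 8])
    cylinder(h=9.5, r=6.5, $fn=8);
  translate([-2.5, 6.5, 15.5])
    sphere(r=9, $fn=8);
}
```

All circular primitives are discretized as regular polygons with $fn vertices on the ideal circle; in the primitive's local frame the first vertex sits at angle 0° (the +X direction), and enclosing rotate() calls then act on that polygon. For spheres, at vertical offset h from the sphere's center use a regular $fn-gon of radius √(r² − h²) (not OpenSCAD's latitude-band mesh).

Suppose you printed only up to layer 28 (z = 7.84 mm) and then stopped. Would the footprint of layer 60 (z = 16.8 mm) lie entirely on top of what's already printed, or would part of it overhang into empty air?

part overhangs

Compare the two slices. At z = 7.84: the cone (r1=11.5→r2=9) has section circumradius 10.235 here — a regular 8-gon (area = (8/2)·10.235²·sin(360°/8) = 296.32 mm²); the cylinder at (-2, 12.5) is absent (z outside [8, 17.5]); the sphere at (-2.5, 6.5): section is a regular 8-gon, circumradius = √(r²−h²) = √(9²−7.66²) = 4.725 (area = (8/2)·4.725²·sin(360°/8) = 63.14 mm²); Merging all regions: the regions partially overlap — summed areas 359.46 mm² minus the doubly-counted overlap 52.88 mm² gives 306.59 mm² — area = 306.59 mm². At z = 16.8: the cone is absent (z outside [0, 15.5]); the cylinder at (-2, 12.5): section is a regular 8-gon, circumradius r=6.5 (area = (8/2)·6.500²·sin(360°/8) = 119.50 mm²); the r=9 sphere at (-2.5, 6.5) contributes a regular 8-gon of circumradius √(9²−1.3²) = 8.906 (area = (8/2)·8.906²·sin(360°/8) = 224.32 mm²); Merging all regions: the regions partially overlap — summed areas 343.82 mm² minus the doubly-counted overlap 79.58 mm² gives 264.24 mm² — area = 264.24 mm². Checking containment: at z = 16.8 the cross-section extends beyond the z = 7.84 cross-section by about 119.38 mm².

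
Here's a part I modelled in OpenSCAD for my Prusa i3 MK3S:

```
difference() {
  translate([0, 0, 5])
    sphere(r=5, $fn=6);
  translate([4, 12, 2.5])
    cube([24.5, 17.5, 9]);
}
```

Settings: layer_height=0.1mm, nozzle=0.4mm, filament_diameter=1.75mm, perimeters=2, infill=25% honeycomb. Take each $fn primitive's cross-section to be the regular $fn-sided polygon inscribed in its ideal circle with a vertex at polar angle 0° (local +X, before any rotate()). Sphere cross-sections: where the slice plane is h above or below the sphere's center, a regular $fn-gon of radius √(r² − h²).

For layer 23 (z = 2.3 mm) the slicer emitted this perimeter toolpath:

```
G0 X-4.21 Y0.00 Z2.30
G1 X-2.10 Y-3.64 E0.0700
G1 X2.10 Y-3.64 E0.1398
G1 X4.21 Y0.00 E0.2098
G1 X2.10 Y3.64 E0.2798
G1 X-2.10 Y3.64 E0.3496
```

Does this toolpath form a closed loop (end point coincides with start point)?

no

Start point (G0): (-4.21, 0.00). End point (last G1): the path does not return to the start — open.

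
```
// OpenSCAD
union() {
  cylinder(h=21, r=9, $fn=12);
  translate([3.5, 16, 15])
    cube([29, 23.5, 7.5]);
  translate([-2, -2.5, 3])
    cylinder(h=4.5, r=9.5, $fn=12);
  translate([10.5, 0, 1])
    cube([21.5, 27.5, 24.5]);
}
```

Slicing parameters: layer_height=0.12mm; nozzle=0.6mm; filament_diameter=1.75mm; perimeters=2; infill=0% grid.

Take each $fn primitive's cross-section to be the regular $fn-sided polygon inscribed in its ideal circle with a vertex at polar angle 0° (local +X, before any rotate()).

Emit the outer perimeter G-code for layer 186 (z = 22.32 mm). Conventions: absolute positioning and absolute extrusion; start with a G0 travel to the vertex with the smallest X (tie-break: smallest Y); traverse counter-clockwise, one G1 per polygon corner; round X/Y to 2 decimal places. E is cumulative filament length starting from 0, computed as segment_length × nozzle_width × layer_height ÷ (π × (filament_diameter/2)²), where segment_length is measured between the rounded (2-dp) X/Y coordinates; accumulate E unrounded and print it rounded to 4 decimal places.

At z = 22.32 mm: the cylinder is absent (z outside [0, 21]); the cube at (3.5, 16) (footprint 29×23.5) is included at this height; the cylinder at (-2, -2.5) is absent (z outside [3, 7.5]); the 21.5×27.5 cube at (10.5, 0) contributes its full rectangle; Taking the union: the regions partially overlap (shared area 247.25 mm²), so overlapping operands fuse into one piece — 1 connected region. The outline is a single polygon with 8 vertices. Extrusion per mm of travel: 0.6 × 0.12 / (π × 0.875²) = 0.029934. Accumulating E over each segment gives final E = 4.1010.

G0 X3.50 Y16.00 Z22.32
G1 X10.50 Y16.00 E0.2095
G1 X10.50 Y0.00 E0.6885
G1 X32.00 Y0.00 E1.3321
G1 X32.00 Y16.00 E1.8110
G1 X32.50 Y16.00 E1.8260
G1 X32.50 Y39.50 E2.5294
G1 X3.50 Y39.50 E3.3975
G1 X3.50 Y16.00 E4.1010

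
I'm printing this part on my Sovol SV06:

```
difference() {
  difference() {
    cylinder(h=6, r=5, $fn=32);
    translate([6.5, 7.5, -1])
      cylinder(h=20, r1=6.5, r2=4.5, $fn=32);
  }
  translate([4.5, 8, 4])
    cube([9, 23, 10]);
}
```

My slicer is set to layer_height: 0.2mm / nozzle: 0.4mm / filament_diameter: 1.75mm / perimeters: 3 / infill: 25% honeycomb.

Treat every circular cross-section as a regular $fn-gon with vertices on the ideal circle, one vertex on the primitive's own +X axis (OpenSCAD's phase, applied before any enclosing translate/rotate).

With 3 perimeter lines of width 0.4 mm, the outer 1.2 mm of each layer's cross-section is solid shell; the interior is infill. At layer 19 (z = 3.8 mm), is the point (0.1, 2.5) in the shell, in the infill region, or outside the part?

At z = 3.8 mm: the r=5 cylinder gives a regular 32-gon of circumradius 5 (constant along its height); the cone at (6.5, 7.5) contributes a regular 32-gon of circumradius 6.020 (interpolated between r1=6.5 and r2=4.5 at t=0.240); After the difference (first − rest): starting from the r=5 cylinder, the cone at (6.5, 7.5) partially overlaps it — only the 3.34 mm² overlap (of its 113.12 mm²) is removed, clipping the outline — 1 connected region; the cube at (4.5, 8) is not intersected at this z (z outside [4, 14]); Subtracting the remaining from the first: none of the subtracted shapes is present at this height, so the result so far is unchanged — 1 connected region. Overall, the cross-section is a single solid region. The nearest boundary edge runs (1.49, 4.16)→(2.24, 3.24); distance from the point to it = 2.13 mm. The point is inside the cross-section and 2.13 mm from the nearest boundary — more than the 1.2 mm shell width (3 × 0.4), so it's in the infill interior.

infill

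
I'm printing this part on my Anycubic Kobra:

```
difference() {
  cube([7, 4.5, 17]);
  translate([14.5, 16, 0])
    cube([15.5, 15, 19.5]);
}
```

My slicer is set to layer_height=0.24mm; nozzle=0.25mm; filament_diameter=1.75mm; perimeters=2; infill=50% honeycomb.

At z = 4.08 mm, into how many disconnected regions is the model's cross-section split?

At z = 4.08 mm: the 7×4.5 cube contributes its full rectangle; the 15.5×15 cube at (14.5, 16) contributes its full rectangle; Subtracting the remaining from the first: starting from the 7×4.5 cube, the 15.5×15 cube at (14.5, 16) misses the remaining region (no effect) — 1 connected region. The result has 1 disconnected region.

1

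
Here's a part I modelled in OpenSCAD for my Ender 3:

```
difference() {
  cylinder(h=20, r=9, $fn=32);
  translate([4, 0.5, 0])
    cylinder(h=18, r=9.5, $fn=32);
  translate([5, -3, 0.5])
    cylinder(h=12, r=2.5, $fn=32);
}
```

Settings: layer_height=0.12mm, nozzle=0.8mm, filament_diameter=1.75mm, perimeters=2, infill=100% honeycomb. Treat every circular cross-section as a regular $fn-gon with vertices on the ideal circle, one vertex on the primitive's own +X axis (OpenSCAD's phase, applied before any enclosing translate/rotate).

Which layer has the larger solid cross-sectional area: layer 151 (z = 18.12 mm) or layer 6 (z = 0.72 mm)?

layer 151 (z = 18.12 mm)

Layer 151 (z = 18.12): the r=9 cylinder gives a regular 32-gon of circumradius 9 (constant along its height) (area = (32/2)·9.000²·sin(360°/32) = 252.84 mm²); the cylinder at (4, 0.5) is absent (z outside [0, 18]); the cylinder at (5, -3) is not intersected at this z (z outside [0.5, 12.5]); Taking the first minus the rest: none of the subtracted shapes is present at this height, so the r=9 cylinder is unchanged — area = 252.84 mm². So its area = 252.84 mm². Layer 6 (z = 0.72): the r=9 cylinder contributes a regular 32-gon of circumradius 9 (area = (32/2)·9.000²·sin(360°/32) = 252.84 mm²); the r=9.5 cylinder at (4, 0.5) contributes a regular 32-gon of circumradius 9.5 (area = (32/2)·9.500²·sin(360°/32) = 281.71 mm²); the cylinder at (5, -3): section is a regular 32-gon, circumradius r=2.5 (area = (32/2)·2.500²·sin(360°/32) = 19.51 mm²); After the difference (first − rest): starting from the r=9 cylinder (252.84 mm²), the r=9.5 cylinder at (4, 0.5) partially overlaps it — only the 192.94 mm² overlap (of its 281.71 mm²) is removed, clipping the outline; the r=2.5 cylinder at (5, -3) misses the remaining region (no effect) — area = 59.89 mm². So its area = 59.89 mm². Layer 151 is larger (252.84 vs 59.89 mm²).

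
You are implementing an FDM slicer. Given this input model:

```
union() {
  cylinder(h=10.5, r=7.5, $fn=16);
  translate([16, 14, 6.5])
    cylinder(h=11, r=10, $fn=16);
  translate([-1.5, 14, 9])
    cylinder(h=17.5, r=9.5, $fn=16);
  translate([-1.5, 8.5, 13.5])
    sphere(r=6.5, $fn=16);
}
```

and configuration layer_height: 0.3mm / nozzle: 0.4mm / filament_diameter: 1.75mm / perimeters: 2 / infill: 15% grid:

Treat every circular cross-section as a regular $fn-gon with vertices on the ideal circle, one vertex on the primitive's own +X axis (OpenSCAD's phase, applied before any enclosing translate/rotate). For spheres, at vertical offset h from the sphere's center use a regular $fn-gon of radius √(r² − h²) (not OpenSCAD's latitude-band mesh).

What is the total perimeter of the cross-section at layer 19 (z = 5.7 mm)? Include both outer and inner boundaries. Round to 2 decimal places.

46.82 mm

At z = 5.7 mm: the r=7.5 cylinder gives a regular 16-gon of circumradius 7.5 (constant along its height) (perimeter = 2·16·7.500·sin(180°/16) = 46.82 mm); the cylinder at (16, 14) is not intersected at this z (z outside [6.5, 17.5]); the cylinder at (-1.5, 14) is not intersected at this z (z outside [9, 26.5]); the sphere at (-1.5, 8.5) does not reach this height (|z−center|=7.800 > r=6.5); Merging all regions: only the r=7.5 cylinder is present, so the union is just that shape — boundary = 46.82 mm. Overall, the cross-section is a single solid region. Total boundary length (outer) = 46.82 mm.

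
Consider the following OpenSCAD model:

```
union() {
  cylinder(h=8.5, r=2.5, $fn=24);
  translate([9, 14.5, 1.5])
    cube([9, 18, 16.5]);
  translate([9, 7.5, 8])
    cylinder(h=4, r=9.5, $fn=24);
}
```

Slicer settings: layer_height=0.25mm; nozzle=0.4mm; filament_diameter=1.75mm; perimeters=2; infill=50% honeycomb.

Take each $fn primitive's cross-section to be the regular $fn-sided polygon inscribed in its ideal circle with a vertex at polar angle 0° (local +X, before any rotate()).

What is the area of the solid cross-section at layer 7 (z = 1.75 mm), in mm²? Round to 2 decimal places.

181.41 mm²

At z = 1.75 mm: the cylinder: section is a regular 24-gon, circumradius r=2.5 (area = (24/2)·2.500²·sin(360°/24) = 19.41 mm²); the cube at (9, 14.5) (footprint 9×18) is included at this height (area 162.00 mm²); the cylinder at (9, 7.5) is absent (z outside [8, 12]); Combining (union): the 2 present regions are separate (no shared area or edge), so areas and boundary lengths simply add and each stays a separate island — area = 181.41 mm². Overall, the cross-section has 2 separate islands. Net area = 181.41 mm².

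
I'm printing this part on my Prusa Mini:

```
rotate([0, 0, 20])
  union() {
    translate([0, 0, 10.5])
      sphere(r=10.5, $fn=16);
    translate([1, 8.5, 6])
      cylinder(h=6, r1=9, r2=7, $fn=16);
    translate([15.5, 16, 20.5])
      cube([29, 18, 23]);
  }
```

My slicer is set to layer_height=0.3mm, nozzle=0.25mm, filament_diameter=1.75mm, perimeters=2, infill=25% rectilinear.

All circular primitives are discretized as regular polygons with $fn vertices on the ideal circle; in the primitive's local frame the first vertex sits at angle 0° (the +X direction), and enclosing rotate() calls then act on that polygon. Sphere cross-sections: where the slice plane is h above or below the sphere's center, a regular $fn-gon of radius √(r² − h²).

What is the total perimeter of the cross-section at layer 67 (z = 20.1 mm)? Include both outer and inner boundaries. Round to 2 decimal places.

At z = 20.1 mm: the sphere: section is a regular 16-gon, circumradius = √(r²−h²) = √(10.5²−9.6²) = 4.253 (perimeter = 2·16·4.253·sin(180°/16) = 26.55 mm); the cone at (1, 8.5) is not intersected at this z (z outside [6, 12]); the cube at (15.5, 16) is absent (z outside [20.5, 43.5]); Merging all regions: only the r=10.5 sphere is present, so the union is just that shape — boundary = 26.55 mm; (whole slice rotated 20° about Z — lengths, areas and connectivity unchanged). Overall, the cross-section is a single solid region. Total boundary length (outer) = 26.55 mm.

26.55 mm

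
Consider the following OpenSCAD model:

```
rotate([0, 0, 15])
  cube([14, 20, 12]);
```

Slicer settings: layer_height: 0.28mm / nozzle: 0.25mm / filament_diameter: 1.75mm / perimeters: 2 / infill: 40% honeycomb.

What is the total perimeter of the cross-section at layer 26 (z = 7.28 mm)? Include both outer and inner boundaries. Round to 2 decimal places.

At z = 7.28 mm: the cube is present — its section is the full 14×20 rectangle (perimeter 68.00 mm); (whole slice rotated 15° about Z — lengths, areas and connectivity unchanged). Overall, the cross-section is a single solid region. Total boundary length (outer) = 68.00 mm.

68.00 mm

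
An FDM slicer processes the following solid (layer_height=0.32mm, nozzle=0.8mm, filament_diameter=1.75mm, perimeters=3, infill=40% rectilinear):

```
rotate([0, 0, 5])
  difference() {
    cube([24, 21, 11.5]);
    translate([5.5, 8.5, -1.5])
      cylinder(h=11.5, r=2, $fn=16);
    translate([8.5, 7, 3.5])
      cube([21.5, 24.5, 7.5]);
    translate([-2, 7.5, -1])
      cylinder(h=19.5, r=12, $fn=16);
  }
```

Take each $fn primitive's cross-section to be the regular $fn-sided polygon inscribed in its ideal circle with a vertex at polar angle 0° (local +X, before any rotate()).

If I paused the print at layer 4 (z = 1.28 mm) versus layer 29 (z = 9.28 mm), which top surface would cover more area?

Layer 4 (z = 1.28): the cube (footprint 24×21) is included at this height (area 504.00 mm²); the r=2 cylinder at (5.5, 8.5) gives a regular 16-gon of circumradius 2 (constant along its height) (area = (16/2)·2.000²·sin(360°/16) = 12.25 mm²); the cube at (8.5, 7) is absent (z outside [3.5, 11]); the r=12 cylinder at (-2, 7.5) gives a regular 16-gon of circumradius 12 (constant along its height) (area = (16/2)·12.000²·sin(360°/16) = 440.85 mm²); Subtracting the remaining from the first: starting from the 24×21 cube (504.00 mm²), the r=2 cylinder at (5.5, 8.5) lies wholly inside it (removes its full 12.25 mm² and its 12.49 mm outline becomes a hole wall); the r=12 cylinder at (-2, 7.5) partially overlaps it — only the 141.79 mm² overlap (of its 440.85 mm²) is removed, clipping the outline — area = 349.97 mm²; (whole slice rotated 5° about Z — lengths, areas and connectivity unchanged). So its area = 349.97 mm². Layer 29 (z = 9.28): the cube (footprint 24×21) is included at this height (area 504.00 mm²); the cylinder at (5.5, 8.5): section is a regular 16-gon, circumradius r=2 (area = (16/2)·2.000²·sin(360°/16) = 12.25 mm²); the 21.5×24.5 cube at (8.5, 7) contributes its full rectangle (area 526.75 mm²); the cylinder at (-2, 7.5): section is a regular 16-gon, circumradius r=12 (area = (16/2)·12.000²·sin(360°/16) = 440.85 mm²); Taking the first minus the rest: starting from the 24×21 cube (504.00 mm²), the r=2 cylinder at (5.5, 8.5) lies wholly inside it (removes its full 12.25 mm² and its 12.49 mm outline becomes a hole wall); the 21.5×24.5 cube at (8.5, 7) partially overlaps it — only the 217.00 mm² overlap (of its 526.75 mm²) is removed, clipping the outline; the r=12 cylinder at (-2, 7.5) partially overlaps it — only the 136.01 mm² overlap (of its 440.85 mm²) is removed, clipping the outline — area = 138.74 mm²; (rotated 5° about Z; rotation is an isometry so areas/perimeters/island counts are preserved). So its area = 138.74 mm². Layer 4 is larger (349.97 vs 138.74 mm²).

layer 4 (z = 1.28 mm)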